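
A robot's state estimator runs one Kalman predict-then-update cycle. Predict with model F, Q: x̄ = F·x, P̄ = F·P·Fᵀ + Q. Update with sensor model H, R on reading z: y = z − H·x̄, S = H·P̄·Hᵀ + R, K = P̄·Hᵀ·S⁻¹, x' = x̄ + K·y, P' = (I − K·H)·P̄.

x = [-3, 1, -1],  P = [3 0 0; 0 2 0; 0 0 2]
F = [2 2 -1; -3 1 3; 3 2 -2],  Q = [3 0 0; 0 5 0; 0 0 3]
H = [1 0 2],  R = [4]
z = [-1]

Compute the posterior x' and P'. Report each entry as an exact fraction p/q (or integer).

x' = [7/111, 139/37, -67/111]
P' = [1100/333 110/37 -380/333; 110/37 1024/37 -75/37; -380/333 -75/37 434/333]

x̄ = F·x = [-3, 7, -5]
P̄ = F·P·Fᵀ + Q = [25 -20 30; -20 52 -35; 30 -35 46]
y = z − H·x̄ = [12]
S = H·P̄·Hᵀ + R = [333]
K = P̄·Hᵀ·S⁻¹ = [85/333; -10/37; 122/333]
x' = x̄ + K·y = [7/111, 139/37, -67/111]
P' = (I − K·H)·P̄ = [1100/333 110/37 -380/333; 110/37 1024/37 -75/37; -380/333 -75/37 434/333]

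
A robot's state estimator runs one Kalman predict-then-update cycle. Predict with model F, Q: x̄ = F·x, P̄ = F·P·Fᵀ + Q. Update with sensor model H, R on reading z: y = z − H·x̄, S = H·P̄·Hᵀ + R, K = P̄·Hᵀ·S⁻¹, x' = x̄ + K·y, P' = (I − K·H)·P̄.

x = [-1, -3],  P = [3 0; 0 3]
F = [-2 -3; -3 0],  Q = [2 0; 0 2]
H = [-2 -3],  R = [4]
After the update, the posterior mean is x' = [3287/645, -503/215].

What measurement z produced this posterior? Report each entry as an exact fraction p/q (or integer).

x̄ = F·x = [11, 3]
P̄ = F·P·Fᵀ + Q = [41 18; 18 29]
S = H·P̄·Hᵀ + R = [645]
K = P̄·Hᵀ·S⁻¹ = [-136/645; -41/215]
x' − x̄ = [-3808/645, -1148/215] = K·y
y = (KᵀK)⁻¹·Kᵀ·(x' − x̄) = [28]
z = y + H·x̄ = [28] + [-31] = [-3]

z = [-3]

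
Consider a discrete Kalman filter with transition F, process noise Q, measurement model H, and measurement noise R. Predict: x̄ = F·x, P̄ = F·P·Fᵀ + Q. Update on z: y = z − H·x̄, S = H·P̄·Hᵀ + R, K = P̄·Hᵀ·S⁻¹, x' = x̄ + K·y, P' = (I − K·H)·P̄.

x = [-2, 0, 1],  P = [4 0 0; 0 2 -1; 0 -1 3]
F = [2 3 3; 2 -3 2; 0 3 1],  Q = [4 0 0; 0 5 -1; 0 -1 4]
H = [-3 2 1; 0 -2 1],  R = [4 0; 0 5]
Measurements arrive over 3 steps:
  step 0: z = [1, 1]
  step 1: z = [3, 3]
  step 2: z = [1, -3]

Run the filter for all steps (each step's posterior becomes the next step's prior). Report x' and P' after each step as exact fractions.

step 0: x' = [-6859/20136, -1803/6712, 10693/20136], P' = [80393/20136 19551/6712 90181/20136; 19551/6712 17993/6712 20911/6712; 90181/20136 20911/6712 133721/20136]
step 1: x' = [-4739932229/2242972445, -3404779418/2242972445, -695094546/2242972445], P' = [10297108113/2242972445 7488169361/2242972445 11705844637/2242972445; 7488169361/2242972445 6666181812/2242972445 8210742629/2242972445; 11705844637/2242972445 8210742629/2242972445 16850034193/2242972445]
step 2: x' = [2066146495477/3493338149984, 103332560269079/69866762999680, -3813064698331/34933381499840], P' = [4025086607915/873334537496 11707616732899/3493338149984 9154527418109/1746669074992; 11707616732899/3493338149984 208265225879177/69866762999680 128449805405707/34933381499840; 9154527418109/1746669074992 128449805405707/34933381499840 131686191114537/17466690749920]

step 0: x̄ = F·x = [-1, -2, 1]
step 0: P̄ = F·P·Fᵀ + Q = [47 19 15; 19 63 -16; 15 -16 19]
step 0: y = z − H·x̄ = [1, -4]
step 0: S = H·P̄·Hᵀ + R = [316 -164; -164 340]
step 0: K = P̄·Hᵀ·S⁻¹ = [-8423/20136 -5425/20136; -439/6712 -3015/6712; -2839/20136 1651/20136]
step 0: x' = x̄ + K·y = [-6859/20136, -1803/6712, 10693/20136]
step 0: P' = (I − K·H)·P̄ = [80393/20136 19551/6712 90181/20136; 19551/6712 17993/6712 20911/6712; 90181/20136 20911/6712 133721/20136]
step 1: x̄ = F·x = [1067/10068, 7965/6712, -2767/10068]
step 1: P̄ = F·P·Fᵀ + Q = [2503309/10068 225283/3356 1086025/10068; 225283/3356 235921/6712 80329/3356; 1086025/10068 80329/3356 538237/10068]
step 1: y = z − H·x̄ = [12277/10068, 28433/5034]
step 1: S = H·P̄·Hᵀ + R = [5430713/5034 -40135/5034; -40135/5034 1040155/10068]
step 1: K = P̄·Hᵀ·S⁻¹ = [-210457049/448594489 -654098817/2242972445; -92140183/897188978 -1024324199/2242972445; -92300723/448594489 85709787/2242972445]
step 1: x' = x̄ + K·y = [-4739932229/2242972445, -3404779418/2242972445, -695094546/2242972445]
step 1: P' = (I − K·H)·P̄ = [10297108113/2242972445 7488169361/2242972445 11705844637/2242972445; 7488169361/2242972445 6666181812/2242972445 8210742629/2242972445; 11705844637/2242972445 8210742629/2242972445 16850034193/2242972445]
step 2: x̄ = F·x = [-4355897270/448594489, -15993056/54706645, -311698080/64084927]
step 2: P̄ = F·P·Fᵀ + Q = [127985560315/448594489 852288877/10941329 7926153025/64084927; 852288877/10941329 2074606853/54706645 44902016/1563047; 7926153025/64084927 44902016/1563047 3859486173/64084927]
step 2: y = z − H·x̄ = [-50874623213/2242972445, 2869084873/2242972445]
step 2: S = H·P̄·Hᵀ + R = [2740254443072/2242972445 10915743248/2242972445; 10915743248/2242972445 228794830332/2242972445]
step 2: K = P̄·Hᵀ·S⁻¹ = [-1644187748241/3493338149984 -255308931479/873334537496; -7256735351043/69866762999680 -7981542047347/17466690749920; -7249913011513/34933381499840 323638570883/8733345374960]
step 2: x' = x̄ + K·y = [2066146495477/3493338149984, 103332560269079/69866762999680, -3813064698331/34933381499840]
step 2: P' = (I − K·H)·P̄ = [4025086607915/873334537496 11707616732899/3493338149984 9154527418109/1746669074992; 11707616732899/3493338149984 208265225879177/69866762999680 128449805405707/34933381499840; 9154527418109/1746669074992 128449805405707/34933381499840 131686191114537/17466690749920]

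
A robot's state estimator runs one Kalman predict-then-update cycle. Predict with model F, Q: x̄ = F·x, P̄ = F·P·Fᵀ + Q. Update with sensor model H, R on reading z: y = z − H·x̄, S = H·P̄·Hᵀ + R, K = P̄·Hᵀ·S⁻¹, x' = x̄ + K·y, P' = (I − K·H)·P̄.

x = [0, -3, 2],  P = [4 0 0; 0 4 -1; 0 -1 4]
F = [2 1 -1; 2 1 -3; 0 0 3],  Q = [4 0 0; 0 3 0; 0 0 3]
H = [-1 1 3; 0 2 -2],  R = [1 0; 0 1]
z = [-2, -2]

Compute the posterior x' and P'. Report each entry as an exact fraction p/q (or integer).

x̄ = F·x = [-5, -9, 6]
P̄ = F·P·Fᵀ + Q = [30 36 -15; 36 65 -39; -15 -39 39]
y = z − H·x̄ = [-16, 28]
S = H·P̄·Hᵀ + R = [231 -362; -362 729]
K = P̄·Hᵀ·S⁻¹ = [8493/37355 9444/37355; 11144/37355 16192/37355; 2265/7471 -474/7471]
x' = x̄ + K·y = [-58231/37355, -61123/37355, -4686/7471]
P' = (I − K·H)·P̄ = [488589/37355 127812/37355 24618/7471; 127812/37355 40811/37355 6543/7471; 24618/7471 6543/7471 6780/7471]

x' = [-58231/37355, -61123/37355, -4686/7471]
P' = [488589/37355 127812/37355 24618/7471; 127812/37355 40811/37355 6543/7471; 24618/7471 6543/7471 6780/7471]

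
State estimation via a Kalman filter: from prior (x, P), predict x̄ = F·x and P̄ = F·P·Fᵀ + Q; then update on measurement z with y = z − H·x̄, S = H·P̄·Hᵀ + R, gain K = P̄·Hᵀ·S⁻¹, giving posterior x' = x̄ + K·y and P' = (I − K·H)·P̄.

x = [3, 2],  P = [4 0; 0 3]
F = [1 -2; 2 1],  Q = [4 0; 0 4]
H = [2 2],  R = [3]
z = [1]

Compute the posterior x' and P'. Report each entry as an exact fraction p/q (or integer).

x̄ = F·x = [-1, 8]
P̄ = F·P·Fᵀ + Q = [20 2; 2 23]
y = z − H·x̄ = [-13]
S = H·P̄·Hᵀ + R = [191]
K = P̄·Hᵀ·S⁻¹ = [44/191; 50/191]
x' = x̄ + K·y = [-763/191, 878/191]
P' = (I − K·H)·P̄ = [1884/191 -1818/191; -1818/191 1893/191]

x' = [-763/191, 878/191]
P' = [1884/191 -1818/191; -1818/191 1893/191]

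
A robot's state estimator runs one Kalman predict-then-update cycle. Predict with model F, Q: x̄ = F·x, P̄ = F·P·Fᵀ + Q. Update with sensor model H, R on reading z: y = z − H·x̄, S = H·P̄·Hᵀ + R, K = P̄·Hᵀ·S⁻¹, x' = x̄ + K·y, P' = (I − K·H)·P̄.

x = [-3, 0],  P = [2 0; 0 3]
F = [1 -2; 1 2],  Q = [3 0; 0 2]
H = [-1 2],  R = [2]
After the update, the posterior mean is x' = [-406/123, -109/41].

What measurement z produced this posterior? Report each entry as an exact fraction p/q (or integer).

x̄ = F·x = [-3, -3]
P̄ = F·P·Fᵀ + Q = [17 -10; -10 16]
S = H·P̄·Hᵀ + R = [123]
K = P̄·Hᵀ·S⁻¹ = [-37/123; 14/41]
x' − x̄ = [-37/123, 14/41] = K·y
y = (KᵀK)⁻¹·Kᵀ·(x' − x̄) = [1]
z = y + H·x̄ = [1] + [-3] = [-2]

z = [-2]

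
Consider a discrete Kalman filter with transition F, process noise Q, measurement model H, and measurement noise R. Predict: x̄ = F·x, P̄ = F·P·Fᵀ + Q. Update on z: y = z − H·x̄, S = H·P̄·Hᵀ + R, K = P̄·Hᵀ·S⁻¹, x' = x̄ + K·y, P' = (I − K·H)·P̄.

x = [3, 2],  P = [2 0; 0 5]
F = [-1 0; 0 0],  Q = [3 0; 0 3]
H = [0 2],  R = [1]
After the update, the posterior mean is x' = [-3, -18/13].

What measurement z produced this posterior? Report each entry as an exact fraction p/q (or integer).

x̄ = F·x = [-3, 0]
P̄ = F·P·Fᵀ + Q = [5 0; 0 3]
S = H·P̄·Hᵀ + R = [13]
K = P̄·Hᵀ·S⁻¹ = [0; 6/13]
x' − x̄ = [0, -18/13] = K·y
y = (KᵀK)⁻¹·Kᵀ·(x' − x̄) = [-3]
z = y + H·x̄ = [-3] + [0] = [-3]

z = [-3]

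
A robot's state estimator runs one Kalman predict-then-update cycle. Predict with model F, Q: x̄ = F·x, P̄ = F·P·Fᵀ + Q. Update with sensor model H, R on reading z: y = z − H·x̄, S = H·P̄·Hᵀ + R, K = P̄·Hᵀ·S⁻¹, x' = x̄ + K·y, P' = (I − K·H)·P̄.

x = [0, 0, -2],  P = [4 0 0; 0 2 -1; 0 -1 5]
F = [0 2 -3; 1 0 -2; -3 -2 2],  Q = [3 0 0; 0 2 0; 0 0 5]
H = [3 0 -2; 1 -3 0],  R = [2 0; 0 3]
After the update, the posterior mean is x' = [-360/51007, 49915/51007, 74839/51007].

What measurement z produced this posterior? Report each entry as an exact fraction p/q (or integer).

z = [-3, -3]

x̄ = F·x = [6, 4, -4]
P̄ = F·P·Fᵀ + Q = [68 34 -48; 34 26 -36; -48 -36 77]
S = H·P̄·Hᵀ + R = [1498 -222; -222 101]
K = P̄·Hᵀ·S⁻¹ = [11376/51007 7834/51007; 3903/51007 -13642/51007; -8389/51007 11862/51007]
x' − x̄ = [-306402/51007, -154113/51007, 278867/51007] = K·y
y = (KᵀK)⁻¹·Kᵀ·(x' − x̄) = [-29, 3]
z = y + H·x̄ = [-29, 3] + [26, -6] = [-3, -3]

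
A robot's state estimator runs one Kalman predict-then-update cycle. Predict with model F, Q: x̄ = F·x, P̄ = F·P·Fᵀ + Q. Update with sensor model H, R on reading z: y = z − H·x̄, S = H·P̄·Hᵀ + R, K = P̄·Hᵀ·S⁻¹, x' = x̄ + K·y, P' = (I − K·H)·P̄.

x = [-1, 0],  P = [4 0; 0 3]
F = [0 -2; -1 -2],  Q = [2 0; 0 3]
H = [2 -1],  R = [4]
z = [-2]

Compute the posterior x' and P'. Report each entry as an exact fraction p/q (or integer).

x̄ = F·x = [0, 1]
P̄ = F·P·Fᵀ + Q = [14 12; 12 19]
y = z − H·x̄ = [-1]
S = H·P̄·Hᵀ + R = [31]
K = P̄·Hᵀ·S⁻¹ = [16/31; 5/31]
x' = x̄ + K·y = [-16/31, 26/31]
P' = (I − K·H)·P̄ = [178/31 292/31; 292/31 564/31]

x' = [-16/31, 26/31]
P' = [178/31 292/31; 292/31 564/31]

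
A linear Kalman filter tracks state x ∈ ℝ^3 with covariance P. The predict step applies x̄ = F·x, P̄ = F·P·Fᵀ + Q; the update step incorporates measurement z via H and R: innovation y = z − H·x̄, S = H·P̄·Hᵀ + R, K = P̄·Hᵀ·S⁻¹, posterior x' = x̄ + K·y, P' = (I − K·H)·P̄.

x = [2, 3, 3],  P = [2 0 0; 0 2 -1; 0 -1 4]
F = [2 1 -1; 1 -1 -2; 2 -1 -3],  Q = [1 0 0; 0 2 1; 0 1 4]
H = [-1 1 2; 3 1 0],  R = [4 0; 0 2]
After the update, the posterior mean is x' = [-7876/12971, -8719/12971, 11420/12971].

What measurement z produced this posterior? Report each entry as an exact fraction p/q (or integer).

x̄ = F·x = [4, -7, -8]
P̄ = F·P·Fᵀ + Q = [17 11 20; 11 18 26; 20 26 44]
S = H·P̄·Hᵀ + R = [217 161; 161 239]
K = P̄·Hᵀ·S⁻¹ = [-928/12971 570/1853; 2945/12971 112/1853; 4310/12971 252/1853]
x' − x̄ = [-59760/12971, 82078/12971, 115188/12971] = K·y
y = (KᵀK)⁻¹·Kᵀ·(x' − x̄) = [30, -8]
z = y + H·x̄ = [30, -8] + [-27, 5] = [3, -3]

z = [3, -3]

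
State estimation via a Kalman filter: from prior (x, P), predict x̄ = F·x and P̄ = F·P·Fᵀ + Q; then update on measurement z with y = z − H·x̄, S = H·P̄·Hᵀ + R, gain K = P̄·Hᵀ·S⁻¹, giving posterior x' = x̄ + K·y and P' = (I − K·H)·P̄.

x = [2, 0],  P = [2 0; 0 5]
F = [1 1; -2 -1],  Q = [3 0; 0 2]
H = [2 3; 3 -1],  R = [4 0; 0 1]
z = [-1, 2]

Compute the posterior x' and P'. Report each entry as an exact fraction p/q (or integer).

x' = [489/1132, -413/566]
P' = [937/9056 189/4528; 189/4528 705/2264]

x̄ = F·x = [2, -4]
P̄ = F·P·Fᵀ + Q = [10 -9; -9 15]
y = z − H·x̄ = [7, -8]
S = H·P̄·Hᵀ + R = [71 -48; -48 160]
K = P̄·Hᵀ·S⁻¹ = [47/566 2433/9056; 72/283 -843/4528]
x' = x̄ + K·y = [489/1132, -413/566]
P' = (I − K·H)·P̄ = [937/9056 189/4528; 189/4528 705/2264]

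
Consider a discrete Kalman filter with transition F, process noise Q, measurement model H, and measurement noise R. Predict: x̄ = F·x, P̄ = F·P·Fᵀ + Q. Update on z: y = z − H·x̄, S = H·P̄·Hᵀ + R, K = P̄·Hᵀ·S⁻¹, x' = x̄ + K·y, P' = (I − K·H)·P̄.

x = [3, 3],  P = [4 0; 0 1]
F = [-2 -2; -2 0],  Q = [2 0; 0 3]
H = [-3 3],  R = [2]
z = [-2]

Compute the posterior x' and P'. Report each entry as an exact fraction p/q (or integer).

x' = [-636/83, -678/83]
P' = [1502/83 1490/83; 1490/83 1496/83]

x̄ = F·x = [-12, -6]
P̄ = F·P·Fᵀ + Q = [22 16; 16 19]
y = z − H·x̄ = [-20]
S = H·P̄·Hᵀ + R = [83]
K = P̄·Hᵀ·S⁻¹ = [-18/83; 9/83]
x' = x̄ + K·y = [-636/83, -678/83]
P' = (I − K·H)·P̄ = [1502/83 1490/83; 1490/83 1496/83]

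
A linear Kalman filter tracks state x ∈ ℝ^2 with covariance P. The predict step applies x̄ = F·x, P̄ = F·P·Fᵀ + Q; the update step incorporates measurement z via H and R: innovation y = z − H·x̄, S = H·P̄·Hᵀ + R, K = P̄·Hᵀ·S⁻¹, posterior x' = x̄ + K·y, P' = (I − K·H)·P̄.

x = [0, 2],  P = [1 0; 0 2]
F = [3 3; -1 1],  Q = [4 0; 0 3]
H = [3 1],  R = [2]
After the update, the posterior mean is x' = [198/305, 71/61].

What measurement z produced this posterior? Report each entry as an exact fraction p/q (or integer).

z = [3]

x̄ = F·x = [6, 2]
P̄ = F·P·Fᵀ + Q = [31 3; 3 6]
S = H·P̄·Hᵀ + R = [305]
K = P̄·Hᵀ·S⁻¹ = [96/305; 3/61]
x' − x̄ = [-1632/305, -51/61] = K·y
y = (KᵀK)⁻¹·Kᵀ·(x' − x̄) = [-17]
z = y + H·x̄ = [-17] + [20] = [3]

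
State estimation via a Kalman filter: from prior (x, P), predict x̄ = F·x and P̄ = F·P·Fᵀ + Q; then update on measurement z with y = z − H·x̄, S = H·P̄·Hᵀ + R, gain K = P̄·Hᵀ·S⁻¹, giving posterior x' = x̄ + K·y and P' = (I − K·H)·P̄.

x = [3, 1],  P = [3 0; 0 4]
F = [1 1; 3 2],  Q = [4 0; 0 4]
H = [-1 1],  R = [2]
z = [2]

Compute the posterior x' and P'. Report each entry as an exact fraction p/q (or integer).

x̄ = F·x = [4, 11]
P̄ = F·P·Fᵀ + Q = [11 17; 17 47]
y = z − H·x̄ = [-5]
S = H·P̄·Hᵀ + R = [26]
K = P̄·Hᵀ·S⁻¹ = [3/13; 15/13]
x' = x̄ + K·y = [37/13, 68/13]
P' = (I − K·H)·P̄ = [125/13 131/13; 131/13 161/13]

x' = [37/13, 68/13]
P' = [125/13 131/13; 131/13 161/13]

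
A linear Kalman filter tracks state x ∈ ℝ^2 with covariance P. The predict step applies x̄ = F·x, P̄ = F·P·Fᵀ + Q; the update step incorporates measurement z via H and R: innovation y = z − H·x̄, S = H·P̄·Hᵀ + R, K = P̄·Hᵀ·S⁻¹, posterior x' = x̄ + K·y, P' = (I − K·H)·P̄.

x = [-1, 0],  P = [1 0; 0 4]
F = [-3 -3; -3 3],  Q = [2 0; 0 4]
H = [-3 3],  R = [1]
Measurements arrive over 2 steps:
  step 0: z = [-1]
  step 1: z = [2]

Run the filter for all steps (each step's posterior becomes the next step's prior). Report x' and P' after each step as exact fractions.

step 0: x' = [4275/1351, 3825/1351], P' = [14213/1351 14139/1351; 14139/1351 14215/1351]
step 1: x' = [-8813244/4679965, -5671218/4679965], P' = [23597156/4679965 23084082/4679965; 23084082/4679965 23090854/4679965]

step 0: x̄ = F·x = [3, 3]
step 0: P̄ = F·P·Fᵀ + Q = [47 -27; -27 49]
step 0: y = z − H·x̄ = [-1]
step 0: S = H·P̄·Hᵀ + R = [1351]
step 0: K = P̄·Hᵀ·S⁻¹ = [-222/1351; 228/1351]
step 0: x' = x̄ + K·y = [4275/1351, 3825/1351]
step 0: P' = (I − K·H)·P̄ = [14213/1351 14139/1351; 14139/1351 14215/1351]
step 1: x̄ = F·x = [-24300/1351, -1350/1351]
step 1: P̄ = F·P·Fᵀ + Q = [513056/1351 -18/1351; -18/1351 6754/1351]
step 1: y = z − H·x̄ = [-66148/1351]
step 1: S = H·P̄·Hᵀ + R = [4679965/1351]
step 1: K = P̄·Hᵀ·S⁻¹ = [-1539222/4679965; 20316/4679965]
step 1: x' = x̄ + K·y = [-8813244/4679965, -5671218/4679965]
step 1: P' = (I − K·H)·P̄ = [23597156/4679965 23084082/4679965; 23084082/4679965 23090854/4679965]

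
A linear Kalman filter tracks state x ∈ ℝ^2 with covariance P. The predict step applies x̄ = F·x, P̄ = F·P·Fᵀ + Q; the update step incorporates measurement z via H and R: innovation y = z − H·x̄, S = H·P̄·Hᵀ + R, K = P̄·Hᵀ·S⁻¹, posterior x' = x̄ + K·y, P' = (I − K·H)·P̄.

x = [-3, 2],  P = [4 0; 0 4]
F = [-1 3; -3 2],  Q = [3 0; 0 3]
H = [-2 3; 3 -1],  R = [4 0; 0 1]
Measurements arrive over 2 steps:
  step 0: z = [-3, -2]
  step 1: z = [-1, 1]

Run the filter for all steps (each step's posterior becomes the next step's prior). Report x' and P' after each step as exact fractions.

step 0: x' = [-15885/13381, -22011/13381], P' = [14069/53524 9693/26762; 9693/26762 10745/13381]
step 1: x' = [8637440/34409829, -3453415/34409829], P' = [8145166/34409829 3523968/11469943; 3523968/11469943 23537788/34409829]

step 0: x̄ = F·x = [9, 13]
step 0: P̄ = F·P·Fᵀ + Q = [43 36; 36 55]
step 0: y = z − H·x̄ = [-24, -16]
step 0: S = H·P̄·Hᵀ + R = [239 -27; -27 227]
step 0: K = P̄·Hᵀ·S⁻¹ = [7505/53524 22821/53524; 11271/26762 7589/26762]
step 0: x' = x̄ + K·y = [-15885/13381, -22011/13381]
step 0: P' = (I − K·H)·P̄ = [14069/53524 9693/26762; 9693/26762 10745/13381]
step 1: x̄ = F·x = [-50148/13381, 3633/13381]
step 1: P̄ = F·P·Fᵀ + Q = [445145/53524 86841/53524; 86841/53524 226481/53524]
step 1: y = z − H·x̄ = [-124576/13381, 167458/13381]
step 1: S = H·P̄·Hᵀ + R = [2990913/53524 -1197531/26762; -1197531/26762 941316/13381]
step 1: K = P̄·Hᵀ·S⁻¹ = [3856345/34409829 4621198/11469943; 4122463/11469943 8177924/34409829]
step 1: x' = x̄ + K·y = [8637440/34409829, -3453415/34409829]
step 1: P' = (I − K·H)·P̄ = [8145166/34409829 3523968/11469943; 3523968/11469943 23537788/34409829]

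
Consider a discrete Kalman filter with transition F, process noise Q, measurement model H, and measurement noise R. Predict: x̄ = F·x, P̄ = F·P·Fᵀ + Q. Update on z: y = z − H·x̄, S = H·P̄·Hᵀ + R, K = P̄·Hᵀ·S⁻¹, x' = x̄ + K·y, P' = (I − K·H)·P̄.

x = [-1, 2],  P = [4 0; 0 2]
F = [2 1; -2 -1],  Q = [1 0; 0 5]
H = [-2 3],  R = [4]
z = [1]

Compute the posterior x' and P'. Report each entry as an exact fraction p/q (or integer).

x' = [-92/503, 105/503]
P' = [1093/503 606/503; 606/503 544/503]

x̄ = F·x = [0, 0]
P̄ = F·P·Fᵀ + Q = [19 -18; -18 23]
y = z − H·x̄ = [1]
S = H·P̄·Hᵀ + R = [503]
K = P̄·Hᵀ·S⁻¹ = [-92/503; 105/503]
x' = x̄ + K·y = [-92/503, 105/503]
P' = (I − K·H)·P̄ = [1093/503 606/503; 606/503 544/503]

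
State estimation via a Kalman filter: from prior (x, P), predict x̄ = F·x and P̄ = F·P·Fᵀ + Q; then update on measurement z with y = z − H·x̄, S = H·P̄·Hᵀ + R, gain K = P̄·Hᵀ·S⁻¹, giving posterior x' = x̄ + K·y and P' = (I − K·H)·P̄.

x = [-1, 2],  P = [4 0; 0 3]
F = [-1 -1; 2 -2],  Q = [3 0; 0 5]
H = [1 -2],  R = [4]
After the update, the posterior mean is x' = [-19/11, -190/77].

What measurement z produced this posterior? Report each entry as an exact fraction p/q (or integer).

x̄ = F·x = [-1, -6]
P̄ = F·P·Fᵀ + Q = [10 -2; -2 33]
S = H·P̄·Hᵀ + R = [154]
K = P̄·Hᵀ·S⁻¹ = [1/11; -34/77]
x' − x̄ = [-8/11, 272/77] = K·y
y = (KᵀK)⁻¹·Kᵀ·(x' − x̄) = [-8]
z = y + H·x̄ = [-8] + [11] = [3]

z = [3]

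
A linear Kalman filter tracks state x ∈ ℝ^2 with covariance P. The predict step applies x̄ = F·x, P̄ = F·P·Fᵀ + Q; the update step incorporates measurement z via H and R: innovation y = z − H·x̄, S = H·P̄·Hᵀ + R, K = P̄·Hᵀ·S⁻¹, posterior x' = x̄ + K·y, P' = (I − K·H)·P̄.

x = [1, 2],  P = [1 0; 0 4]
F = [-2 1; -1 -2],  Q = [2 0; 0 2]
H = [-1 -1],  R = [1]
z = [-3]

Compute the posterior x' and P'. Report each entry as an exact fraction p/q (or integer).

x' = [16/9, 7/9]
P' = [82/9 -80/9; -80/9 173/18]

x̄ = F·x = [0, -5]
P̄ = F·P·Fᵀ + Q = [10 -6; -6 19]
y = z − H·x̄ = [-8]
S = H·P̄·Hᵀ + R = [18]
K = P̄·Hᵀ·S⁻¹ = [-2/9; -13/18]
x' = x̄ + K·y = [16/9, 7/9]
P' = (I − K·H)·P̄ = [82/9 -80/9; -80/9 173/18]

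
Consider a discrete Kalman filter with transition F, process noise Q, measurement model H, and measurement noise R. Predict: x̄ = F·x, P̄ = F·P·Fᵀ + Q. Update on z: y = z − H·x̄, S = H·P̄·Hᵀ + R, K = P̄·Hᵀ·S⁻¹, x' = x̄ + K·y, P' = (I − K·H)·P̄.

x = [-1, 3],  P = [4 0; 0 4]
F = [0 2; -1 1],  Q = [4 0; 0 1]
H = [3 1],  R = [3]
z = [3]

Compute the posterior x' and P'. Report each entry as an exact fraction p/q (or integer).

x̄ = F·x = [6, 4]
P̄ = F·P·Fᵀ + Q = [20 8; 8 9]
y = z − H·x̄ = [-19]
S = H·P̄·Hᵀ + R = [240]
K = P̄·Hᵀ·S⁻¹ = [17/60; 11/80]
x' = x̄ + K·y = [37/60, 111/80]
P' = (I − K·H)·P̄ = [11/15 -27/20; -27/20 357/80]

x' = [37/60, 111/80]
P' = [11/15 -27/20; -27/20 357/80]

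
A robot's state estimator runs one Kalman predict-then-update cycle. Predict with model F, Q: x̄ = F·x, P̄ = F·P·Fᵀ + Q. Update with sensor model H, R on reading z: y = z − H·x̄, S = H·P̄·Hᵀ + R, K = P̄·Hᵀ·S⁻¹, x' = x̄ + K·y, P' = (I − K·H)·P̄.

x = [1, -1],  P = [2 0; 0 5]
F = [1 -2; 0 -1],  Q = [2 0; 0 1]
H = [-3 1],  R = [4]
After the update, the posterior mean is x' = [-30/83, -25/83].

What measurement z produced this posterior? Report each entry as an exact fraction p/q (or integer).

z = [1]

x̄ = F·x = [3, 1]
P̄ = F·P·Fᵀ + Q = [24 10; 10 6]
S = H·P̄·Hᵀ + R = [166]
K = P̄·Hᵀ·S⁻¹ = [-31/83; -12/83]
x' − x̄ = [-279/83, -108/83] = K·y
y = (KᵀK)⁻¹·Kᵀ·(x' − x̄) = [9]
z = y + H·x̄ = [9] + [-8] = [1]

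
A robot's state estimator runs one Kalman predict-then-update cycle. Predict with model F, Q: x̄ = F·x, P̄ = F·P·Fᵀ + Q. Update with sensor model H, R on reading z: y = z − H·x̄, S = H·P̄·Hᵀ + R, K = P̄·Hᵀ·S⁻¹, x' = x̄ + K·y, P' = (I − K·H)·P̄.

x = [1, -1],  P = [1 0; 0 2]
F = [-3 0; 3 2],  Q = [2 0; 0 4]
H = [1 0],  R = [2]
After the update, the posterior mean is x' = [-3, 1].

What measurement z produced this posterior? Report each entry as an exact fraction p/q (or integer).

x̄ = F·x = [-3, 1]
P̄ = F·P·Fᵀ + Q = [11 -9; -9 21]
S = H·P̄·Hᵀ + R = [13]
K = P̄·Hᵀ·S⁻¹ = [11/13; -9/13]
x' − x̄ = [0, 0] = K·y
y = (KᵀK)⁻¹·Kᵀ·(x' − x̄) = [0]
z = y + H·x̄ = [0] + [-3] = [-3]

z = [-3]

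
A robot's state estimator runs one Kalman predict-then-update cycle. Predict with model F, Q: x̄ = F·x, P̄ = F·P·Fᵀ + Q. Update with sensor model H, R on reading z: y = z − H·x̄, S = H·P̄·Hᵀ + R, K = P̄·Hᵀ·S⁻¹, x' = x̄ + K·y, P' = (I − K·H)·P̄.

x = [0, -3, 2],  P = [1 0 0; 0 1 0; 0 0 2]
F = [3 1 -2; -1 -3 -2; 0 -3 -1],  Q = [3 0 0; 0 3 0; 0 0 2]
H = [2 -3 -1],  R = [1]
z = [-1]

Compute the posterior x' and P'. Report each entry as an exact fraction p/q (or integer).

x̄ = F·x = [-7, 5, 7]
P̄ = F·P·Fᵀ + Q = [21 2 1; 2 21 13; 1 13 13]
y = z − H·x̄ = [35]
S = H·P̄·Hᵀ + R = [337]
K = P̄·Hᵀ·S⁻¹ = [35/337; -72/337; -50/337]
x' = x̄ + K·y = [-1134/337, -835/337, 609/337]
P' = (I − K·H)·P̄ = [5852/337 3194/337 2087/337; 3194/337 1893/337 781/337; 2087/337 781/337 1881/337]

x' = [-1134/337, -835/337, 609/337]
P' = [5852/337 3194/337 2087/337; 3194/337 1893/337 781/337; 2087/337 781/337 1881/337]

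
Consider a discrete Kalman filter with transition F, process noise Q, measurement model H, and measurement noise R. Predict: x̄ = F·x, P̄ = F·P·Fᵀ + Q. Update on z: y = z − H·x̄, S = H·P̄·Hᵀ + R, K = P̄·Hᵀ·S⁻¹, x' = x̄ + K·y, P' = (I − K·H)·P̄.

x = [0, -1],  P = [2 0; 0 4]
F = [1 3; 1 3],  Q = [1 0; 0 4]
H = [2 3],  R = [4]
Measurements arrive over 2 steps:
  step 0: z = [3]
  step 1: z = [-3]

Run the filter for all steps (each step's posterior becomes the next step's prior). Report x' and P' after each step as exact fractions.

step 0: x̄ = F·x = [-3, -3]
step 0: P̄ = F·P·Fᵀ + Q = [39 38; 38 42]
step 0: y = z − H·x̄ = [18]
step 0: S = H·P̄·Hᵀ + R = [994]
step 0: K = P̄·Hᵀ·S⁻¹ = [96/497; 101/497]
step 0: x' = x̄ + K·y = [237/497, 327/497]
step 0: P' = (I − K·H)·P̄ = [951/497 -506/497; -506/497 472/497]
step 1: x̄ = F·x = [174/71, 174/71]
step 1: P̄ = F·P·Fᵀ + Q = [380/71 309/71; 309/71 593/71]
step 1: y = z − H·x̄ = [-1083/71]
step 1: S = H·P̄·Hᵀ + R = [10849/71]
step 1: K = P̄·Hᵀ·S⁻¹ = [1687/10849; 2397/10849]
step 1: x' = x̄ + K·y = [45/571, -525/571]
step 1: P' = (I − K·H)·P̄ = [17981/10849 -9738/10849; -9738/10849 9688/10849]

step 0: x' = [237/497, 327/497], P' = [951/497 -506/497; -506/497 472/497]
step 1: x' = [45/571, -525/571], P' = [17981/10849 -9738/10849; -9738/10849 9688/10849]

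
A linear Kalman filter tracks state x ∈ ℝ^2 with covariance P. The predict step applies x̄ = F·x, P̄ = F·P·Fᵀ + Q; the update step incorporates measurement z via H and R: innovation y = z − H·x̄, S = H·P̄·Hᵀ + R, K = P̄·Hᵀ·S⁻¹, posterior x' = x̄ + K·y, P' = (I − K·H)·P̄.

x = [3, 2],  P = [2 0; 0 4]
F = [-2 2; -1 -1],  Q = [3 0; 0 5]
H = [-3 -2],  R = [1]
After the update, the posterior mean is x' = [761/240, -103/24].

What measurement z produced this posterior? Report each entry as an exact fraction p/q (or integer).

x̄ = F·x = [-2, -5]
P̄ = F·P·Fᵀ + Q = [27 -4; -4 11]
S = H·P̄·Hᵀ + R = [240]
K = P̄·Hᵀ·S⁻¹ = [-73/240; -1/24]
x' − x̄ = [1241/240, 17/24] = K·y
y = (KᵀK)⁻¹·Kᵀ·(x' − x̄) = [-17]
z = y + H·x̄ = [-17] + [16] = [-1]

z = [-1]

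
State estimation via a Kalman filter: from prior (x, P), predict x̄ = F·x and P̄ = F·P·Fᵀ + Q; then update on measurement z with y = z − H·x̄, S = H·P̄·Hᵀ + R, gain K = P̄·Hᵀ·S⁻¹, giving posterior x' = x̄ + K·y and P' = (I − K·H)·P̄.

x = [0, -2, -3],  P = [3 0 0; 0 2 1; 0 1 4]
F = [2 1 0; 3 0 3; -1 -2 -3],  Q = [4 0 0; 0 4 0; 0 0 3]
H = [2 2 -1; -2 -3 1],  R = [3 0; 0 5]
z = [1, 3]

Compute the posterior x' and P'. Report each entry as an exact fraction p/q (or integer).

x' = [37483/11999, -11904/11999, 55656/11999]
P' = [85446/11999 -30163/11999 95278/11999; -30163/11999 31509/11999 10726/11999; 95278/11999 10726/11999 221329/11999]

x̄ = F·x = [-2, -9, 13]
P̄ = F·P·Fᵀ + Q = [18 21 -13; 21 67 -51; -13 -51 62]
y = z − H·x̄ = [36, -41]
S = H·P̄·Hᵀ + R = [829 -1053; -1053 1352]
K = P̄·Hᵀ·S⁻¹ = [392/923 2975/11999; -206/923 -4695/11999; -239/923 -281/11999]
x' = x̄ + K·y = [37483/11999, -11904/11999, 55656/11999]
P' = (I − K·H)·P̄ = [85446/11999 -30163/11999 95278/11999; -30163/11999 31509/11999 10726/11999; 95278/11999 10726/11999 221329/11999]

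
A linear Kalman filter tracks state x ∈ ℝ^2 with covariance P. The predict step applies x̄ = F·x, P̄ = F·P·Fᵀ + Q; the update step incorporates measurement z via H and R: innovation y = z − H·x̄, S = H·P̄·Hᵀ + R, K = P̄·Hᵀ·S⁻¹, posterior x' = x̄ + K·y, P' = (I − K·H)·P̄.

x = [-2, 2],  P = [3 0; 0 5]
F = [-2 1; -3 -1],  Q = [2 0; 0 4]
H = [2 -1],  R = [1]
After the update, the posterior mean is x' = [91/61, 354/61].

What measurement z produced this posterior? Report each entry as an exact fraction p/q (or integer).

z = [-3]

x̄ = F·x = [6, 4]
P̄ = F·P·Fᵀ + Q = [19 13; 13 36]
S = H·P̄·Hᵀ + R = [61]
K = P̄·Hᵀ·S⁻¹ = [25/61; -10/61]
x' − x̄ = [-275/61, 110/61] = K·y
y = (KᵀK)⁻¹·Kᵀ·(x' − x̄) = [-11]
z = y + H·x̄ = [-11] + [8] = [-3]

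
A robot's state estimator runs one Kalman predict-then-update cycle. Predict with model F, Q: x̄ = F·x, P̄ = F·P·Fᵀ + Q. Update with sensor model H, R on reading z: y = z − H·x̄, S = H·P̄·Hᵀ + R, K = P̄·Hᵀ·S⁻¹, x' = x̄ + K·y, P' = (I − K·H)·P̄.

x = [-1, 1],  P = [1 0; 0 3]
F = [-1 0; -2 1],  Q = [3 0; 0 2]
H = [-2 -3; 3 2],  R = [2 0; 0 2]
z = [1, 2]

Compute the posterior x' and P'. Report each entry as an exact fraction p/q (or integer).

x' = [579/619, -443/619]
P' = [424/619 -380/619; -380/619 434/619]

x̄ = F·x = [1, 3]
P̄ = F·P·Fᵀ + Q = [4 2; 2 9]
y = z − H·x̄ = [12, -7]
S = H·P̄·Hᵀ + R = [123 -104; -104 98]
K = P̄·Hᵀ·S⁻¹ = [146/619 256/619; -271/619 -136/619]
x' = x̄ + K·y = [579/619, -443/619]
P' = (I − K·H)·P̄ = [424/619 -380/619; -380/619 434/619]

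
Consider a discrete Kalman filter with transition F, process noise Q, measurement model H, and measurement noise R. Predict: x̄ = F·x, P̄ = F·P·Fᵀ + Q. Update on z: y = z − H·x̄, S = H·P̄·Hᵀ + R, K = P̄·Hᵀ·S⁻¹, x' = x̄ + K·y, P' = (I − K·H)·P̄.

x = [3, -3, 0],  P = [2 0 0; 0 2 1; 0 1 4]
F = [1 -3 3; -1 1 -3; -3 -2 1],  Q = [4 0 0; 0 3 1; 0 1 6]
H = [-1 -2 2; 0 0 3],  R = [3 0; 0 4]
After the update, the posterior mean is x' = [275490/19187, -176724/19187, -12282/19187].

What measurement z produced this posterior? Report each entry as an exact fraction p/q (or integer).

z = [3, -2]

x̄ = F·x = [12, -6, -3]
P̄ = F·P·Fᵀ + Q = [42 -32 9; -32 37 -2; 9 -2 32]
S = H·P̄·Hᵀ + R = [173 177; 177 292]
K = P̄·Hᵀ·S⁻¹ = [6901/19187 -2409/19187; -12370/19187 7104/19187; 236/19187 6165/19187]
x' − x̄ = [45246/19187, -61602/19187, 45279/19187] = K·y
y = (KᵀK)⁻¹·Kᵀ·(x' − x̄) = [9, 7]
z = y + H·x̄ = [9, 7] + [-6, -9] = [3, -2]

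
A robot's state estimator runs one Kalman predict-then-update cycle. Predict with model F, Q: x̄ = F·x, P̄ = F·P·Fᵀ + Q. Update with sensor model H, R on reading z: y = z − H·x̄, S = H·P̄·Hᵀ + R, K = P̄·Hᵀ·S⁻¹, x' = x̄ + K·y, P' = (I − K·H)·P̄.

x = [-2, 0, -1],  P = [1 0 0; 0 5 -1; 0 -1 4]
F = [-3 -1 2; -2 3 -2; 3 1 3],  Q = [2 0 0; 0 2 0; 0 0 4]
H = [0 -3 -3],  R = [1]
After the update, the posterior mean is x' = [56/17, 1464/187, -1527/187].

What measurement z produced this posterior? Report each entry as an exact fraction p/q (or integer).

z = [1]

x̄ = F·x = [4, 6, -9]
P̄ = F·P·Fᵀ + Q = [36 -33 11; -33 79 -22; 11 -22 48]
S = H·P̄·Hᵀ + R = [748]
K = P̄·Hᵀ·S⁻¹ = [3/34; -171/748; -39/374]
x' − x̄ = [-12/17, 342/187, 156/187] = K·y
y = (KᵀK)⁻¹·Kᵀ·(x' − x̄) = [-8]
z = y + H·x̄ = [-8] + [9] = [1]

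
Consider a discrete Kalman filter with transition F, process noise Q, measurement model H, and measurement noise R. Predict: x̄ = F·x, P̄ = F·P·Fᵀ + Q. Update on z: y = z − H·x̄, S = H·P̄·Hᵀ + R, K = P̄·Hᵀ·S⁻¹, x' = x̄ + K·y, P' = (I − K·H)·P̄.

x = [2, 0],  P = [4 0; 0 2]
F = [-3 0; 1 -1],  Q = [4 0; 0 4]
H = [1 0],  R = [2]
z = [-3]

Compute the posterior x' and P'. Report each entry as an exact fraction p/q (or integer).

x' = [-22/7, 8/7]
P' = [40/21 -4/7; -4/7 46/7]

x̄ = F·x = [-6, 2]
P̄ = F·P·Fᵀ + Q = [40 -12; -12 10]
y = z − H·x̄ = [3]
S = H·P̄·Hᵀ + R = [42]
K = P̄·Hᵀ·S⁻¹ = [20/21; -2/7]
x' = x̄ + K·y = [-22/7, 8/7]
P' = (I − K·H)·P̄ = [40/21 -4/7; -4/7 46/7]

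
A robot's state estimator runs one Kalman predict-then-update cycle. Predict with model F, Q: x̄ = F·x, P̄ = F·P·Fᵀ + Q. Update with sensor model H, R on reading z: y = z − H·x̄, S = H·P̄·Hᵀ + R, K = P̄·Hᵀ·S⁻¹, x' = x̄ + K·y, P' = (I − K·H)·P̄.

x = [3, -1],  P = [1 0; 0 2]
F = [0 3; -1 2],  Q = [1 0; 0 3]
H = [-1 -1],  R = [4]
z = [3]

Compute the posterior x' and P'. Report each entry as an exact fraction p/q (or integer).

x̄ = F·x = [-3, -5]
P̄ = F·P·Fᵀ + Q = [19 12; 12 12]
y = z − H·x̄ = [-5]
S = H·P̄·Hᵀ + R = [59]
K = P̄·Hᵀ·S⁻¹ = [-31/59; -24/59]
x' = x̄ + K·y = [-22/59, -175/59]
P' = (I − K·H)·P̄ = [160/59 -36/59; -36/59 132/59]

x' = [-22/59, -175/59]
P' = [160/59 -36/59; -36/59 132/59]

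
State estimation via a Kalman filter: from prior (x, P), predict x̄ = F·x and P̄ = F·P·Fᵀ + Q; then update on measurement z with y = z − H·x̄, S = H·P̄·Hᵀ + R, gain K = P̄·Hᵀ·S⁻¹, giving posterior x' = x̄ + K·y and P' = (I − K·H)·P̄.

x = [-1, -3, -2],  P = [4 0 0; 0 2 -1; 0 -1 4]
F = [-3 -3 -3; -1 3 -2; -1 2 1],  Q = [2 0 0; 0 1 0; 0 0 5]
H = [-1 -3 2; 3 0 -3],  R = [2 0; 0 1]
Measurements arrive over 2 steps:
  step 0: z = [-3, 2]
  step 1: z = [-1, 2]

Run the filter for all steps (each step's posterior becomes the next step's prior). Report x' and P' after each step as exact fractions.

step 0: x̄ = F·x = [18, -4, -7]
step 0: P̄ = F·P·Fᵀ + Q = [74 21 -3; 21 51 9; -3 9 17]
step 0: y = z − H·x̄ = [17, -73]
step 0: S = H·P̄·Hᵀ + R = [633 -459; -459 874]
step 0: K = P̄·Hᵀ·S⁻¹ = [-18953/342561 26862/114187; -39940/114187 -16272/114187; -18800/342561 -11130/114187]
step 0: x' = x̄ + K·y = [-38881/342561, 52128/114187, -280057/342561]
step 0: P' = (I − K·H)·P̄ = [4023869/342561 445339/114187 3997007/342561; 445339/114187 178689/114187 450763/114187; 3997007/342561 450763/114187 4008137/342561]
step 1: x̄ = F·x = [162554/114187, 356049/114187, 23864/114187]
step 1: P̄ = F·P·Fᵀ + Q = [66044471/114187 18398640/114187 -6449286/114187; 18398640/114187 5656013/114187 -1603790/114187; -6449286/114187 -1603790/114187 1320051/114187]
step 1: y = z − H·x̄ = [1068786/114187, -187696/114187]
step 1: S = H·P̄·Hᵀ + R = [277891630/114187 -444119163/114187; -444119163/114187 722482033/114187]
step 1: K = P̄·Hᵀ·S⁻¹ = [-2849629538/30913141183 7553757603/30913141183; -10673909071/30913141183 -3993834591/30913141183; -2701589817/30913141183 -2657992248/30913141183]
step 1: x' = x̄ + K·y = [4918252598/30913141183, 3048466131/30913141183, -14457124366/30913141183]
step 1: P' = (I − K·H)·P̄ = [145330912378/30913141183 48664777684/30913141183 142812993177/30913141183; 48664777684/30913141183 24225050740/30913141183 49996055881/30913141183; 142812993177/30913141183 49996055881/30913141183 143698990593/30913141183]

step 0: x' = [-38881/342561, 52128/114187, -280057/342561], P' = [4023869/342561 445339/114187 3997007/342561; 445339/114187 178689/114187 450763/114187; 3997007/342561 450763/114187 4008137/342561]
step 1: x' = [4918252598/30913141183, 3048466131/30913141183, -14457124366/30913141183], P' = [145330912378/30913141183 48664777684/30913141183 142812993177/30913141183; 48664777684/30913141183 24225050740/30913141183 49996055881/30913141183; 142812993177/30913141183 49996055881/30913141183 143698990593/30913141183]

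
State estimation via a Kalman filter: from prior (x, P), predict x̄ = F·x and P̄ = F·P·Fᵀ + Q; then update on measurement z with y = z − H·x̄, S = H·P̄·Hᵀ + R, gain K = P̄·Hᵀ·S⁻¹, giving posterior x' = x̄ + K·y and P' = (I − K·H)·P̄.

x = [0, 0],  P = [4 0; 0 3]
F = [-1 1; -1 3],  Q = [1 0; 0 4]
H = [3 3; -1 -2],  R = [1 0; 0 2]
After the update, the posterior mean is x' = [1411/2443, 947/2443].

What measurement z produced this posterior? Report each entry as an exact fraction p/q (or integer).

z = [3, -1]

x̄ = F·x = [0, 0]
P̄ = F·P·Fᵀ + Q = [8 13; 13 35]
S = H·P̄·Hᵀ + R = [622 -351; -351 202]
K = P̄·Hᵀ·S⁻¹ = [792/2443 965/2443; -45/2443 -1082/2443]
x' − x̄ = [1411/2443, 947/2443] = K·y
y = (KᵀK)⁻¹·Kᵀ·(x' − x̄) = [3, -1]
z = y + H·x̄ = [3, -1] + [0, 0] = [3, -1]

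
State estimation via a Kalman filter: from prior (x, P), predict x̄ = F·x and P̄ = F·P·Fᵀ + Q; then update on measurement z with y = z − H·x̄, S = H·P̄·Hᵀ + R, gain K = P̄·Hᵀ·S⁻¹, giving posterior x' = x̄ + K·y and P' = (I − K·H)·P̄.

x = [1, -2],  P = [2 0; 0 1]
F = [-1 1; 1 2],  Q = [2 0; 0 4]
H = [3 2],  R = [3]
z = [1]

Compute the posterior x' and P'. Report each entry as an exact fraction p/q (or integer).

x̄ = F·x = [-3, -3]
P̄ = F·P·Fᵀ + Q = [5 0; 0 10]
y = z − H·x̄ = [16]
S = H·P̄·Hᵀ + R = [88]
K = P̄·Hᵀ·S⁻¹ = [15/88; 5/22]
x' = x̄ + K·y = [-3/11, 7/11]
P' = (I − K·H)·P̄ = [215/88 -75/22; -75/22 60/11]

x' = [-3/11, 7/11]
P' = [215/88 -75/22; -75/22 60/11]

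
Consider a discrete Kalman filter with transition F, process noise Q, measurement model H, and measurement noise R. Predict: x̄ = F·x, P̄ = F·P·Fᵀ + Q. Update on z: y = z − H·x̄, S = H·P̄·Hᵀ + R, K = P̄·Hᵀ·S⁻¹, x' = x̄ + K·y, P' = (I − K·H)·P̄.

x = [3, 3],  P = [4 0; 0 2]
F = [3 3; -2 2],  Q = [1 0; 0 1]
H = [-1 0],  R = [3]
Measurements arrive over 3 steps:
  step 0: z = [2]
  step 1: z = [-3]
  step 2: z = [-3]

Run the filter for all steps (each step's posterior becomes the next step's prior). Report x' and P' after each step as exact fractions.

step 0: x̄ = F·x = [18, 0]
step 0: P̄ = F·P·Fᵀ + Q = [55 -12; -12 25]
step 0: y = z − H·x̄ = [20]
step 0: S = H·P̄·Hᵀ + R = [58]
step 0: K = P̄·Hᵀ·S⁻¹ = [-55/58; 6/29]
step 0: x' = x̄ + K·y = [-28/29, 120/29]
step 0: P' = (I − K·H)·P̄ = [165/58 -18/29; -18/29 653/29]
step 1: x̄ = F·x = [276/29, 296/29]
step 1: P̄ = F·P·Fᵀ + Q = [12649/58 3423/29; 3423/29 3115/29]
step 1: y = z − H·x̄ = [189/29]
step 1: S = H·P̄·Hᵀ + R = [12823/58]
step 1: K = P̄·Hᵀ·S⁻¹ = [-12649/12823; -6846/12823]
step 1: x' = x̄ + K·y = [39603/12823, 86266/12823]
step 1: P' = (I − K·H)·P̄ = [37947/12823 20538/12823; 20538/12823 569303/12823]
step 2: x̄ = F·x = [377607/12823, 93326/12823]
step 2: P̄ = F·P·Fᵀ + Q = [5847757/12823 3188136/12823; 3188136/12823 2277519/12823]
step 2: y = z − H·x̄ = [339138/12823]
step 2: S = H·P̄·Hᵀ + R = [5886226/12823]
step 2: K = P̄·Hᵀ·S⁻¹ = [-5847757/5886226; -1594068/2943113]
step 2: x' = x̄ + K·y = [9338046/2943113, -20739302/2943113]
step 2: P' = (I − K·H)·P̄ = [17543271/5886226 4782204/2943113; 4782204/2943113 126404913/2943113]

step 0: x' = [-28/29, 120/29], P' = [165/58 -18/29; -18/29 653/29]
step 1: x' = [39603/12823, 86266/12823], P' = [37947/12823 20538/12823; 20538/12823 569303/12823]
step 2: x' = [9338046/2943113, -20739302/2943113], P' = [17543271/5886226 4782204/2943113; 4782204/2943113 126404913/2943113]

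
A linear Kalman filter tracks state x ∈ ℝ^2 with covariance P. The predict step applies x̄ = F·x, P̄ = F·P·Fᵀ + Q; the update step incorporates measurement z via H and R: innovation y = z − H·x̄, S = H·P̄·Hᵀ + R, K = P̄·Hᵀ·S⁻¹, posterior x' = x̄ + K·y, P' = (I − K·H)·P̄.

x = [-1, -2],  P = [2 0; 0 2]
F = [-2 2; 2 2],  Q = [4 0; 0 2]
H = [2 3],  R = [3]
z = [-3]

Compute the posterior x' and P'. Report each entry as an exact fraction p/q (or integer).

x' = [54/49, -444/245]
P' = [660/49 -432/49; -432/49 1494/245]

x̄ = F·x = [-2, -6]
P̄ = F·P·Fᵀ + Q = [20 0; 0 18]
y = z − H·x̄ = [19]
S = H·P̄·Hᵀ + R = [245]
K = P̄·Hᵀ·S⁻¹ = [8/49; 54/245]
x' = x̄ + K·y = [54/49, -444/245]
P' = (I − K·H)·P̄ = [660/49 -432/49; -432/49 1494/245]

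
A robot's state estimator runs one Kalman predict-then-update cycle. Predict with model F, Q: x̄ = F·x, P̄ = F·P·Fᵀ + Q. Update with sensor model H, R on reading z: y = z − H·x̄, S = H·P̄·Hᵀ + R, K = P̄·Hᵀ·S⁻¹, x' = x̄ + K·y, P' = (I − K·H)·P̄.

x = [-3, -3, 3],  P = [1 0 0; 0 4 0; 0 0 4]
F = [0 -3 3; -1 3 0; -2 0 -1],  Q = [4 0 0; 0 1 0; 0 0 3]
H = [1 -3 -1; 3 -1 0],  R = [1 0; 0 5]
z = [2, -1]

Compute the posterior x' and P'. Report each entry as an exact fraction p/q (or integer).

x̄ = F·x = [18, -6, 3]
P̄ = F·P·Fᵀ + Q = [76 -36 -12; -36 38 2; -12 2 11]
y = z − H·x̄ = [-31, -61]
S = H·P̄·Hᵀ + R = [682 740; 740 943]
K = P̄·Hᵀ·S⁻¹ = [-5266/47763 17504/47763; -17648/47763 6454/47763; 773/95526 -2228/47763]
x' = x̄ + K·y = [-44764/47763, -133184/47763, 534431/95526]
P' = (I − K·H)·P̄ = [41068/47763 35684/47763 -60718/47763; 35684/47763 74782/47763 -171014/47763; -60718/47763 -171014/47763 903875/95526]

x' = [-44764/47763, -133184/47763, 534431/95526]
P' = [41068/47763 35684/47763 -60718/47763; 35684/47763 74782/47763 -171014/47763; -60718/47763 -171014/47763 903875/95526]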